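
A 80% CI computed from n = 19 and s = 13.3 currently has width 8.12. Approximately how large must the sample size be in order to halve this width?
n ≈ 76

CI width ∝ 1/√n
To reduce width by factor 2, need √n to grow by 2 → need 2² = 4 times as many samples.

Current: n = 19, width = 8.12
New: n = 76, width ≈ 3.95

Width reduced by factor of 8.12/3.95 = 2.06.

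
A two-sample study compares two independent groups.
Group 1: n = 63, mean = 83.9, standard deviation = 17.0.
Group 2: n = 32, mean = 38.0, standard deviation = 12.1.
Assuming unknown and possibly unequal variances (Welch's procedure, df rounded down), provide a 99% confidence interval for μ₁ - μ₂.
(37.92, 53.88)

Difference: x̄₁ - x̄₂ = 45.90
SE = √(s₁²/n₁ + s₂²/n₂) = √(17.0²/63 + 12.1²/32) = 3.0270
df = 82.74 → 82 (Welch–Satterthwaite, rounded down)
t* = 2.637

CI: 45.90 ± 2.637 · 3.0270 = 45.90 ± 7.98 = (37.92, 53.88)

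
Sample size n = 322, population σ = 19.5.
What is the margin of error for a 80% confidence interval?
Margin of error = 1.39

Margin of error = z* · σ/√n
= 1.282 · 19.5/√322
= 1.282 · 19.5/17.9444
= 1.39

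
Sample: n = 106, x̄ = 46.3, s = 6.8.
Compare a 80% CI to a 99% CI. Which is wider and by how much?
99% CI is wider by 1.76

df = 105
80% CI: t* = 1.290, (45.45, 47.15), width = 2 · t* · s/√n = 1.70
99% CI: t* = 2.623, (44.57, 48.03), width = 2 · t* · s/√n = 3.46

The 99% CI is wider by 3.46 - 1.70 = 1.76.
Higher confidence requires a wider interval.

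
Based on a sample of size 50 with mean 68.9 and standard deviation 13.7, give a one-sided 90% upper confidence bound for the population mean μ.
μ ≤ 71.42

Upper bound (one-sided):
t* = 1.299 (one-sided for 90%)
Upper bound = x̄ + t* · s/√n = 68.9 + 1.299 · 13.7/√50 = 71.42

We are 90% confident that μ ≤ 71.42.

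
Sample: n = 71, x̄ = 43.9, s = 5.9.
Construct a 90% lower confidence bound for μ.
μ ≥ 42.99

Lower bound (one-sided):
t* = 1.294 (one-sided for 90%)
Lower bound = x̄ - t* · s/√n = 43.9 - 1.294 · 5.9/√71 = 42.99

We are 90% confident that μ ≥ 42.99.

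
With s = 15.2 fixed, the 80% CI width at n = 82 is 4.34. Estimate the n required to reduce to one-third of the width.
n ≈ 738

CI width ∝ 1/√n
To reduce width by factor 3, need √n to grow by 3 → need 3² = 9 times as many samples.

Current: n = 82, width = 4.34
New: n = 738, width ≈ 1.44

Width reduced by factor of 4.34/1.44 = 3.01.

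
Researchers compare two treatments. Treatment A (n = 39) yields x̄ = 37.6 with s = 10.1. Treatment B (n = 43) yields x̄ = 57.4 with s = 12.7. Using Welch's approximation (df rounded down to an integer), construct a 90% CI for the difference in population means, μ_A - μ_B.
(-24.00, -15.60)

Difference: x̄₁ - x̄₂ = -19.80
SE = √(s₁²/n₁ + s₂²/n₂) = √(10.1²/39 + 12.7²/43) = 2.5232
df = 78.70 → 78 (Welch–Satterthwaite, rounded down)
t* = 1.665

CI: -19.80 ± 1.665 · 2.5232 = -19.80 ± 4.20 = (-24.00, -15.60)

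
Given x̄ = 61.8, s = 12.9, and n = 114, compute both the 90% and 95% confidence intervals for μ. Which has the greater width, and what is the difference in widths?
95% CI is wider by 0.78

df = 113
90% CI: t* = 1.658, (59.80, 63.80), width = 2 · t* · s/√n = 4.01
95% CI: t* = 1.981, (59.41, 64.19), width = 2 · t* · s/√n = 4.79

The 95% CI is wider by 4.79 - 4.01 = 0.78.
Higher confidence requires a wider interval.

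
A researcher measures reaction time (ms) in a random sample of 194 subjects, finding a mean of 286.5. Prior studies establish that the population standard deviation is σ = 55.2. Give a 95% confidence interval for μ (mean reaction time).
(278.73, 294.27)

z-interval (σ known):
z* = 1.960 for 95% confidence

Margin of error = z* · σ/√n = 1.960 · 55.2/√194 = 7.77

CI: (286.5 - 7.77, 286.5 + 7.77) = (278.73, 294.27)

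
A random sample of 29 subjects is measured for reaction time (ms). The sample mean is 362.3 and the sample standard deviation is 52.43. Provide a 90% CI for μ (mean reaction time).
(345.74, 378.86)

t-interval (σ unknown):
df = n - 1 = 28
t* = 1.701 for 90% confidence

Margin of error = t* · s/√n = 1.701 · 52.43/√29 = 16.56

CI: (345.74, 378.86)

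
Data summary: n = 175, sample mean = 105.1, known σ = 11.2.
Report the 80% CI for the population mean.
(104.01, 106.19)

z-interval (σ known):
z* = 1.282 for 80% confidence

Margin of error = z* · σ/√n = 1.282 · 11.2/√175 = 1.09

CI: (105.1 - 1.09, 105.1 + 1.09) = (104.01, 106.19)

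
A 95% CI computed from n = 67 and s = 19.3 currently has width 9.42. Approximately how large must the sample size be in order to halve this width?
n ≈ 268

CI width ∝ 1/√n
To reduce width by factor 2, need √n to grow by 2 → need 2² = 4 times as many samples.

Current: n = 67, width = 9.42
New: n = 268, width ≈ 4.64

Width reduced by factor of 9.42/4.64 = 2.03.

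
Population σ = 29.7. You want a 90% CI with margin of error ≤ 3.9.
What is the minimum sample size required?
n ≥ 157

For margin E ≤ 3.9:
n ≥ (z* · σ / E)²
n ≥ (1.645 · 29.7 / 3.9)²
n ≥ 156.93

Minimum n = 157 (rounding up)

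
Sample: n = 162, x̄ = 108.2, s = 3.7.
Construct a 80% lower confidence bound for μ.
μ ≥ 107.95

Lower bound (one-sided):
t* = 0.844 (one-sided for 80%)
Lower bound = x̄ - t* · s/√n = 108.2 - 0.844 · 3.7/√162 = 107.95

We are 80% confident that μ ≥ 107.95.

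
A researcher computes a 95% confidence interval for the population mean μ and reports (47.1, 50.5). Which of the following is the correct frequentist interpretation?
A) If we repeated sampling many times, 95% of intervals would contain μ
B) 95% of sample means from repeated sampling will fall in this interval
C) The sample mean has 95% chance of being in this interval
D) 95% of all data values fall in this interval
A

A) Correct — this is the frequentist long-run coverage interpretation.
B) Wrong — coverage applies to intervals containing μ, not to future x̄ values.
C) Wrong — x̄ is observed and sits in the interval by construction.
D) Wrong — a CI is about the parameter μ, not individual data values.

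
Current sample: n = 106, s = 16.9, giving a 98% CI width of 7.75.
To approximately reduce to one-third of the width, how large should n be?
n ≈ 954

CI width ∝ 1/√n
To reduce width by factor 3, need √n to grow by 3 → need 3² = 9 times as many samples.

Current: n = 106, width = 7.75
New: n = 954, width ≈ 2.55

Width reduced by factor of 7.75/2.55 = 3.04.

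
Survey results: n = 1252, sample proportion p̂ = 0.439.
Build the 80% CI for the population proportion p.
(0.421, 0.457)

Proportion CI:
SE = √(p̂(1-p̂)/n) = √(0.439 · 0.561 / 1252) = 0.01403

z* = 1.282
Margin = z* · SE = 1.282 · 0.01403 = 0.0180

CI: 0.439 ± 0.0180 = (0.421, 0.457)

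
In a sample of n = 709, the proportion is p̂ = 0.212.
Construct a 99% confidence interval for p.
(0.172, 0.252)

Proportion CI:
SE = √(p̂(1-p̂)/n) = √(0.212 · 0.788 / 709) = 0.01535

z* = 2.576
Margin = z* · SE = 2.576 · 0.01535 = 0.0395

CI: 0.212 ± 0.0395 = (0.172, 0.252)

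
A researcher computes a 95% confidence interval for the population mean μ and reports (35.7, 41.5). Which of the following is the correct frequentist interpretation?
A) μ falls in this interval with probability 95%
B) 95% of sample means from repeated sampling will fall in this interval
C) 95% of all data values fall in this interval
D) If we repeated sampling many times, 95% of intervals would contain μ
D

A) Wrong — μ is fixed; the randomness lives in the interval, not in μ.
B) Wrong — coverage applies to intervals containing μ, not to future x̄ values.
C) Wrong — a CI is about the parameter μ, not individual data values.
D) Correct — this is the frequentist long-run coverage interpretation.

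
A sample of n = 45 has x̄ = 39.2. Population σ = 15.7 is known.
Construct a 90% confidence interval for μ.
(35.35, 43.05)

z-interval (σ known):
z* = 1.645 for 90% confidence

Margin of error = z* · σ/√n = 1.645 · 15.7/√45 = 3.85

CI: (39.2 - 3.85, 39.2 + 3.85) = (35.35, 43.05)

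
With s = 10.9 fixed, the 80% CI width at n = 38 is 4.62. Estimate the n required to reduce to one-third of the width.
n ≈ 342

CI width ∝ 1/√n
To reduce width by factor 3, need √n to grow by 3 → need 3² = 9 times as many samples.

Current: n = 38, width = 4.62
New: n = 342, width ≈ 1.51

Width reduced by factor of 4.62/1.51 = 3.06.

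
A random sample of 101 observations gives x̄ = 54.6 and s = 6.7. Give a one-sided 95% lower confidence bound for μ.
μ ≥ 53.49

Lower bound (one-sided):
t* = 1.660 (one-sided for 95%)
Lower bound = x̄ - t* · s/√n = 54.6 - 1.660 · 6.7/√101 = 53.49

We are 95% confident that μ ≥ 53.49.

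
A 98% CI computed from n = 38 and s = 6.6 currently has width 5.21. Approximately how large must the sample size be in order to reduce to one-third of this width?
n ≈ 342

CI width ∝ 1/√n
To reduce width by factor 3, need √n to grow by 3 → need 3² = 9 times as many samples.

Current: n = 38, width = 5.21
New: n = 342, width ≈ 1.67

Width reduced by factor of 5.21/1.67 = 3.12.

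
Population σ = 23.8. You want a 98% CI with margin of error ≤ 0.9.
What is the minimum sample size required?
n ≥ 3784

For margin E ≤ 0.9:
n ≥ (z* · σ / E)²
n ≥ (2.326 · 23.8 / 0.9)²
n ≥ 3783.45

Minimum n = 3784 (rounding up)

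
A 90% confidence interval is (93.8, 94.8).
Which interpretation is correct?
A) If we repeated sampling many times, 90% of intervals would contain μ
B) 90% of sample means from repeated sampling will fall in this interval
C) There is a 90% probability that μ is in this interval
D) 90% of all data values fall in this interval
A

A) Correct — this is the frequentist long-run coverage interpretation.
B) Wrong — coverage applies to intervals containing μ, not to future x̄ values.
C) Wrong — μ is fixed; the randomness lives in the interval, not in μ.
D) Wrong — a CI is about the parameter μ, not individual data values.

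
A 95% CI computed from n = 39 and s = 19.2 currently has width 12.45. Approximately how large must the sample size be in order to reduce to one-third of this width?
n ≈ 351

CI width ∝ 1/√n
To reduce width by factor 3, need √n to grow by 3 → need 3² = 9 times as many samples.

Current: n = 39, width = 12.45
New: n = 351, width ≈ 4.03

Width reduced by factor of 12.45/4.03 = 3.09.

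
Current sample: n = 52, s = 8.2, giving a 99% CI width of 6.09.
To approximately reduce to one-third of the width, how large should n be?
n ≈ 468

CI width ∝ 1/√n
To reduce width by factor 3, need √n to grow by 3 → need 3² = 9 times as many samples.

Current: n = 52, width = 6.09
New: n = 468, width ≈ 1.96

Width reduced by factor of 6.09/1.96 = 3.11.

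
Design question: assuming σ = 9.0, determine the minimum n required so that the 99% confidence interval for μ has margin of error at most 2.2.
n ≥ 112

For margin E ≤ 2.2:
n ≥ (z* · σ / E)²
n ≥ (2.576 · 9.0 / 2.2)²
n ≥ 111.05

Minimum n = 112 (rounding up)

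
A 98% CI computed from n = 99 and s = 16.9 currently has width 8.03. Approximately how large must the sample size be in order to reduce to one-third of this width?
n ≈ 891

CI width ∝ 1/√n
To reduce width by factor 3, need √n to grow by 3 → need 3² = 9 times as many samples.

Current: n = 99, width = 8.03
New: n = 891, width ≈ 2.64

Width reduced by factor of 8.03/2.64 = 3.04.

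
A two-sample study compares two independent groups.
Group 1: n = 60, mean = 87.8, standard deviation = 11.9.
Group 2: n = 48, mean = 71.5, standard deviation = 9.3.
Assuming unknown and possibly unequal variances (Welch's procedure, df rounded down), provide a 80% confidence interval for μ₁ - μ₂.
(13.67, 18.93)

Difference: x̄₁ - x̄₂ = 16.30
SE = √(s₁²/n₁ + s₂²/n₂) = √(11.9²/60 + 9.3²/48) = 2.0401
df = 105.95 → 105 (Welch–Satterthwaite, rounded down)
t* = 1.290

CI: 16.30 ± 1.290 · 2.0401 = 16.30 ± 2.63 = (13.67, 18.93)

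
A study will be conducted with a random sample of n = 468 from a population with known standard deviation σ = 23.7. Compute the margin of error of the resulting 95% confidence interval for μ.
Margin of error = 2.15

Margin of error = z* · σ/√n
= 1.960 · 23.7/√468
= 1.960 · 23.7/21.6333
= 2.15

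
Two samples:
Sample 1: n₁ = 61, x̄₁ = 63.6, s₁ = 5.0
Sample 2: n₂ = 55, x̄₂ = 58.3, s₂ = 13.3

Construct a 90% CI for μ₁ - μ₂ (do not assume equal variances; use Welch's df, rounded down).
(2.12, 8.48)

Difference: x̄₁ - x̄₂ = 5.30
SE = √(s₁²/n₁ + s₂²/n₂) = √(5.0²/61 + 13.3²/55) = 1.9042
df = 67.65 → 67 (Welch–Satterthwaite, rounded down)
t* = 1.668

CI: 5.30 ± 1.668 · 1.9042 = 5.30 ± 3.18 = (2.12, 8.48)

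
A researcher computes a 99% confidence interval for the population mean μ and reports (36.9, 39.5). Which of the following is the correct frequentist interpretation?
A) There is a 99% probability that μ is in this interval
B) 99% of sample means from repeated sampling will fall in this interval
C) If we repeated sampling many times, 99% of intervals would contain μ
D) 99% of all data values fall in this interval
C

A) Wrong — μ is fixed; the randomness lives in the interval, not in μ.
B) Wrong — coverage applies to intervals containing μ, not to future x̄ values.
C) Correct — this is the frequentist long-run coverage interpretation.
D) Wrong — a CI is about the parameter μ, not individual data values.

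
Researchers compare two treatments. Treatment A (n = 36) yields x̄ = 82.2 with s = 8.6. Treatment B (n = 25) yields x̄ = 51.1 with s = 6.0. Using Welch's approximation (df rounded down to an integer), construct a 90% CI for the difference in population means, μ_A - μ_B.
(27.97, 34.23)

Difference: x̄₁ - x̄₂ = 31.10
SE = √(s₁²/n₁ + s₂²/n₂) = √(8.6²/36 + 6.0²/25) = 1.8693
df = 58.99 → 58 (Welch–Satterthwaite, rounded down)
t* = 1.672

CI: 31.10 ± 1.672 · 1.8693 = 31.10 ± 3.13 = (27.97, 34.23)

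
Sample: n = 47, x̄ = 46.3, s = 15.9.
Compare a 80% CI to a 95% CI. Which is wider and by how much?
95% CI is wider by 3.31

df = 46
80% CI: t* = 1.300, (43.28, 49.32), width = 2 · t* · s/√n = 6.03
95% CI: t* = 2.013, (41.63, 50.97), width = 2 · t* · s/√n = 9.34

The 95% CI is wider by 9.34 - 6.03 = 3.31.
Higher confidence requires a wider interval.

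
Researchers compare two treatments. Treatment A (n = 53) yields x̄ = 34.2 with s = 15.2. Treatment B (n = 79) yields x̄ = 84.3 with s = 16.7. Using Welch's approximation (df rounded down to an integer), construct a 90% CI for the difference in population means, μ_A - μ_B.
(-54.76, -45.44)

Difference: x̄₁ - x̄₂ = -50.10
SE = √(s₁²/n₁ + s₂²/n₂) = √(15.2²/53 + 16.7²/79) = 2.8088
df = 118.51 → 118 (Welch–Satterthwaite, rounded down)
t* = 1.658

CI: -50.10 ± 1.658 · 2.8088 = -50.10 ± 4.66 = (-54.76, -45.44)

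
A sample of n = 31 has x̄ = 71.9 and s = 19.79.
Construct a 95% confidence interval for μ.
(64.64, 79.16)

t-interval (σ unknown):
df = n - 1 = 30
t* = 2.042 for 95% confidence

Margin of error = t* · s/√n = 2.042 · 19.79/√31 = 7.26

CI: (64.64, 79.16)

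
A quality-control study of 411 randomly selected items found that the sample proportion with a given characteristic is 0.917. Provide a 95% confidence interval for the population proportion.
(0.890, 0.944)

Proportion CI:
SE = √(p̂(1-p̂)/n) = √(0.917 · 0.083 / 411) = 0.01361

z* = 1.960
Margin = z* · SE = 1.960 · 0.01361 = 0.0267

CI: 0.917 ± 0.0267 = (0.890, 0.944)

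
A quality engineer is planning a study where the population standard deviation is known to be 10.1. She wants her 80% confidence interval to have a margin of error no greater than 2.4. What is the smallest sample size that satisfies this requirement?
n ≥ 30

For margin E ≤ 2.4:
n ≥ (z* · σ / E)²
n ≥ (1.282 · 10.1 / 2.4)²
n ≥ 29.11

Minimum n = 30 (rounding up)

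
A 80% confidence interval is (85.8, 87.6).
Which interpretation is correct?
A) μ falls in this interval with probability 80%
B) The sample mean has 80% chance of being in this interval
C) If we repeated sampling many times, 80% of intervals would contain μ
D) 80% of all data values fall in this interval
C

A) Wrong — μ is fixed; the randomness lives in the interval, not in μ.
B) Wrong — x̄ is observed and sits in the interval by construction.
C) Correct — this is the frequentist long-run coverage interpretation.
D) Wrong — a CI is about the parameter μ, not individual data values.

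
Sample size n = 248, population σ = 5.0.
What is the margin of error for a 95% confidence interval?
Margin of error = 0.62

Margin of error = z* · σ/√n
= 1.960 · 5.0/√248
= 1.960 · 5.0/15.7480
= 0.62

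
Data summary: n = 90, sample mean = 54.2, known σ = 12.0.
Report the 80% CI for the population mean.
(52.58, 55.82)

z-interval (σ known):
z* = 1.282 for 80% confidence

Margin of error = z* · σ/√n = 1.282 · 12.0/√90 = 1.62

CI: (54.2 - 1.62, 54.2 + 1.62) = (52.58, 55.82)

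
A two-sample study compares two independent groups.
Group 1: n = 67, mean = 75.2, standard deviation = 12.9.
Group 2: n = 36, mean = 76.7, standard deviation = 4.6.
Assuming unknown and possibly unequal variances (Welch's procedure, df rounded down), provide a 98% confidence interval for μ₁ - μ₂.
(-5.65, 2.65)

Difference: x̄₁ - x̄₂ = -1.50
SE = √(s₁²/n₁ + s₂²/n₂) = √(12.9²/67 + 4.6²/36) = 1.7526
df = 91.29 → 91 (Welch–Satterthwaite, rounded down)
t* = 2.368

CI: -1.50 ± 2.368 · 1.7526 = -1.50 ± 4.15 = (-5.65, 2.65)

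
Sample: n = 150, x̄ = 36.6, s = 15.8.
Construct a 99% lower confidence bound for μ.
μ ≥ 33.57

Lower bound (one-sided):
t* = 2.352 (one-sided for 99%)
Lower bound = x̄ - t* · s/√n = 36.6 - 2.352 · 15.8/√150 = 33.57

We are 99% confident that μ ≥ 33.57.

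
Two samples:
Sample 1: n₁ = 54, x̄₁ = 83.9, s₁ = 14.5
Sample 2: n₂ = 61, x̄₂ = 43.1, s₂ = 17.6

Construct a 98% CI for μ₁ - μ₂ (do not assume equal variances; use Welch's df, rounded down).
(33.73, 47.87)

Difference: x̄₁ - x̄₂ = 40.80
SE = √(s₁²/n₁ + s₂²/n₂) = √(14.5²/54 + 17.6²/61) = 2.9953
df = 112.45 → 112 (Welch–Satterthwaite, rounded down)
t* = 2.360

CI: 40.80 ± 2.360 · 2.9953 = 40.80 ± 7.07 = (33.73, 47.87)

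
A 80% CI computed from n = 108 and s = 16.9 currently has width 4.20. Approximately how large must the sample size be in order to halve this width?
n ≈ 432

CI width ∝ 1/√n
To reduce width by factor 2, need √n to grow by 2 → need 2² = 4 times as many samples.

Current: n = 108, width = 4.20
New: n = 432, width ≈ 2.09

Width reduced by factor of 4.20/2.09 = 2.01.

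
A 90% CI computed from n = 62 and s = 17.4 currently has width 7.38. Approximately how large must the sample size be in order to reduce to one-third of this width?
n ≈ 558

CI width ∝ 1/√n
To reduce width by factor 3, need √n to grow by 3 → need 3² = 9 times as many samples.

Current: n = 62, width = 7.38
New: n = 558, width ≈ 2.43

Width reduced by factor of 7.38/2.43 = 3.04.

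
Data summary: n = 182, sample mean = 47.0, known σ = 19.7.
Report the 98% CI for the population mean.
(43.60, 50.40)

z-interval (σ known):
z* = 2.326 for 98% confidence

Margin of error = z* · σ/√n = 2.326 · 19.7/√182 = 3.40

CI: (47.0 - 3.40, 47.0 + 3.40) = (43.60, 50.40)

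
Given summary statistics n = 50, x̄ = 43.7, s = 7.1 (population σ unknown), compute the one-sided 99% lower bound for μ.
μ ≥ 41.29

Lower bound (one-sided):
t* = 2.405 (one-sided for 99%)
Lower bound = x̄ - t* · s/√n = 43.7 - 2.405 · 7.1/√50 = 41.29

We are 99% confident that μ ≥ 41.29.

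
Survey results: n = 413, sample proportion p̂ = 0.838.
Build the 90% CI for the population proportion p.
(0.808, 0.868)

Proportion CI:
SE = √(p̂(1-p̂)/n) = √(0.838 · 0.162 / 413) = 0.01813

z* = 1.645
Margin = z* · SE = 1.645 · 0.01813 = 0.0298

CI: 0.838 ± 0.0298 = (0.808, 0.868)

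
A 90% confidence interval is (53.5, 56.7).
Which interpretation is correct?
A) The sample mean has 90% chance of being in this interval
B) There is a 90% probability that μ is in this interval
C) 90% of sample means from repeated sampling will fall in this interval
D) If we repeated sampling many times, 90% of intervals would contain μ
D

A) Wrong — x̄ is observed and sits in the interval by construction.
B) Wrong — μ is fixed; the randomness lives in the interval, not in μ.
C) Wrong — coverage applies to intervals containing μ, not to future x̄ values.
D) Correct — this is the frequentist long-run coverage interpretation.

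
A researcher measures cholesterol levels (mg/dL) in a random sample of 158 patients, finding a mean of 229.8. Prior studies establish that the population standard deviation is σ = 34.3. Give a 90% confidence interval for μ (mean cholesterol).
(225.31, 234.29)

z-interval (σ known):
z* = 1.645 for 90% confidence

Margin of error = z* · σ/√n = 1.645 · 34.3/√158 = 4.49

CI: (229.8 - 4.49, 229.8 + 4.49) = (225.31, 234.29)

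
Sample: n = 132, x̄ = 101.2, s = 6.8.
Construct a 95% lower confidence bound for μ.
μ ≥ 100.22

Lower bound (one-sided):
t* = 1.657 (one-sided for 95%)
Lower bound = x̄ - t* · s/√n = 101.2 - 1.657 · 6.8/√132 = 100.22

We are 95% confident that μ ≥ 100.22.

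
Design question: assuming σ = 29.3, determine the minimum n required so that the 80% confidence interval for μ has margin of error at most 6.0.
n ≥ 40

For margin E ≤ 6.0:
n ≥ (z* · σ / E)²
n ≥ (1.282 · 29.3 / 6.0)²
n ≥ 39.19

Minimum n = 40 (rounding up)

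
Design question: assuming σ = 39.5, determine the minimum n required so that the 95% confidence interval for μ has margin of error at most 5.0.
n ≥ 240

For margin E ≤ 5.0:
n ≥ (z* · σ / E)²
n ≥ (1.960 · 39.5 / 5.0)²
n ≥ 239.75

Minimum n = 240 (rounding up)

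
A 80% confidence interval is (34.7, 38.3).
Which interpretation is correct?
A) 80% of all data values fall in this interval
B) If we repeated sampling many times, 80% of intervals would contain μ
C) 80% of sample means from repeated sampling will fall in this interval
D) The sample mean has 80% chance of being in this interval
B

A) Wrong — a CI is about the parameter μ, not individual data values.
B) Correct — this is the frequentist long-run coverage interpretation.
C) Wrong — coverage applies to intervals containing μ, not to future x̄ values.
D) Wrong — x̄ is observed and sits in the interval by construction.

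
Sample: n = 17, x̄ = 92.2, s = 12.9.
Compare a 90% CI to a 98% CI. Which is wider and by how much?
98% CI is wider by 5.23

df = 16
90% CI: t* = 1.746, (86.74, 97.66), width = 2 · t* · s/√n = 10.93
98% CI: t* = 2.583, (84.12, 100.28), width = 2 · t* · s/√n = 16.16

The 98% CI is wider by 16.16 - 10.93 = 5.23.
Higher confidence requires a wider interval.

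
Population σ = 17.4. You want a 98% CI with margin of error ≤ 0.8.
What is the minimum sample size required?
n ≥ 2560

For margin E ≤ 0.8:
n ≥ (z* · σ / E)²
n ≥ (2.326 · 17.4 / 0.8)²
n ≥ 2559.40

Minimum n = 2560 (rounding up)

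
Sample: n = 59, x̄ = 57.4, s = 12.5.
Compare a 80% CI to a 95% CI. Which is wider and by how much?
95% CI is wider by 2.30

df = 58
80% CI: t* = 1.296, (55.29, 59.51), width = 2 · t* · s/√n = 4.22
95% CI: t* = 2.002, (54.14, 60.66), width = 2 · t* · s/√n = 6.52

The 95% CI is wider by 6.52 - 4.22 = 2.30.
Higher confidence requires a wider interval.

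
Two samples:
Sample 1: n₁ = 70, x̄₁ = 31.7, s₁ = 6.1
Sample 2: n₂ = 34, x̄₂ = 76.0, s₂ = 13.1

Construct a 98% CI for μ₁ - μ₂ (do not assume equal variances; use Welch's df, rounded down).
(-50.02, -38.58)

Difference: x̄₁ - x̄₂ = -44.30
SE = √(s₁²/n₁ + s₂²/n₂) = √(6.1²/70 + 13.1²/34) = 2.3620
df = 40.10 → 40 (Welch–Satterthwaite, rounded down)
t* = 2.423

CI: -44.30 ± 2.423 · 2.3620 = -44.30 ± 5.72 = (-50.02, -38.58)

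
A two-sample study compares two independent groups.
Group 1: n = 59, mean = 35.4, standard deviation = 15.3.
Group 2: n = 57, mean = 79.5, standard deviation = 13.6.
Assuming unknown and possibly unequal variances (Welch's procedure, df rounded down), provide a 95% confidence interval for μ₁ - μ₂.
(-49.42, -38.78)

Difference: x̄₁ - x̄₂ = -44.10
SE = √(s₁²/n₁ + s₂²/n₂) = √(15.3²/59 + 13.6²/57) = 2.6856
df = 113.23 → 113 (Welch–Satterthwaite, rounded down)
t* = 1.981

CI: -44.10 ± 1.981 · 2.6856 = -44.10 ± 5.32 = (-49.42, -38.78)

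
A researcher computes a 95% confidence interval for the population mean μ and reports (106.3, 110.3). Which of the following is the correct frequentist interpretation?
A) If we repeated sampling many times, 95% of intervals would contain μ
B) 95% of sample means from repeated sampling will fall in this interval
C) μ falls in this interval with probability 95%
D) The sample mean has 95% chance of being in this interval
A

A) Correct — this is the frequentist long-run coverage interpretation.
B) Wrong — coverage applies to intervals containing μ, not to future x̄ values.
C) Wrong — μ is fixed; the randomness lives in the interval, not in μ.
D) Wrong — x̄ is observed and sits in the interval by construction.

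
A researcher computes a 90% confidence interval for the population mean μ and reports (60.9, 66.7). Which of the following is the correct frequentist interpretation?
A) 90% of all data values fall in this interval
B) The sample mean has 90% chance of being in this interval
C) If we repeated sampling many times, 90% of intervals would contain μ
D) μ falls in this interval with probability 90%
C

A) Wrong — a CI is about the parameter μ, not individual data values.
B) Wrong — x̄ is observed and sits in the interval by construction.
C) Correct — this is the frequentist long-run coverage interpretation.
D) Wrong — μ is fixed; the randomness lives in the interval, not in μ.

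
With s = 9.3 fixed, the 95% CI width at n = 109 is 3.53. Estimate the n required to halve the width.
n ≈ 436

CI width ∝ 1/√n
To reduce width by factor 2, need √n to grow by 2 → need 2² = 4 times as many samples.

Current: n = 109, width = 3.53
New: n = 436, width ≈ 1.75

Width reduced by factor of 3.53/1.75 = 2.02.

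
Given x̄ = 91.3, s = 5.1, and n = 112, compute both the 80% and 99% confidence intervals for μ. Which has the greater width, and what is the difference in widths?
99% CI is wider by 1.29

df = 111
80% CI: t* = 1.289, (90.68, 91.92), width = 2 · t* · s/√n = 1.24
99% CI: t* = 2.621, (90.04, 92.56), width = 2 · t* · s/√n = 2.53

The 99% CI is wider by 2.53 - 1.24 = 1.29.
Higher confidence requires a wider interval.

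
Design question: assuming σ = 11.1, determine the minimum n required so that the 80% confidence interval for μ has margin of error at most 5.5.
n ≥ 7

For margin E ≤ 5.5:
n ≥ (z* · σ / E)²
n ≥ (1.282 · 11.1 / 5.5)²
n ≥ 6.69

Minimum n = 7 (rounding up)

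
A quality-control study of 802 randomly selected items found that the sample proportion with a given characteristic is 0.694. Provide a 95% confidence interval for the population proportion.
(0.662, 0.726)

Proportion CI:
SE = √(p̂(1-p̂)/n) = √(0.694 · 0.306 / 802) = 0.01627

z* = 1.960
Margin = z* · SE = 1.960 · 0.01627 = 0.0319

CI: 0.694 ± 0.0319 = (0.662, 0.726)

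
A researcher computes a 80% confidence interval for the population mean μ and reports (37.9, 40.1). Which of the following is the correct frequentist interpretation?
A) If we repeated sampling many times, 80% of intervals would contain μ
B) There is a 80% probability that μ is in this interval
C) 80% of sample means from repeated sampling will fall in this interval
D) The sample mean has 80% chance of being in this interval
A

A) Correct — this is the frequentist long-run coverage interpretation.
B) Wrong — μ is fixed; the randomness lives in the interval, not in μ.
C) Wrong — coverage applies to intervals containing μ, not to future x̄ values.
D) Wrong — x̄ is observed and sits in the interval by construction.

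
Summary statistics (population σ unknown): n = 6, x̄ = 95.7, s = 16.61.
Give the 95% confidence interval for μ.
(78.27, 113.13)

t-interval (σ unknown):
df = n - 1 = 5
t* = 2.571 for 95% confidence

Margin of error = t* · s/√n = 2.571 · 16.61/√6 = 17.43

CI: (78.27, 113.13)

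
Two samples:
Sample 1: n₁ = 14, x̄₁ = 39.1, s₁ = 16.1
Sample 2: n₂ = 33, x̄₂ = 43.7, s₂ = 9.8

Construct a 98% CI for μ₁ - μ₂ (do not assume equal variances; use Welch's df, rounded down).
(-16.48, 7.28)

Difference: x̄₁ - x̄₂ = -4.60
SE = √(s₁²/n₁ + s₂²/n₂) = √(16.1²/14 + 9.8²/33) = 4.6287
df = 17.24 → 17 (Welch–Satterthwaite, rounded down)
t* = 2.567

CI: -4.60 ± 2.567 · 4.6287 = -4.60 ± 11.88 = (-16.48, 7.28)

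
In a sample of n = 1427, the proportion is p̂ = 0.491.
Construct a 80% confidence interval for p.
(0.474, 0.508)

Proportion CI:
SE = √(p̂(1-p̂)/n) = √(0.491 · 0.509 / 1427) = 0.01323

z* = 1.282
Margin = z* · SE = 1.282 · 0.01323 = 0.0170

CI: 0.491 ± 0.0170 = (0.474, 0.508)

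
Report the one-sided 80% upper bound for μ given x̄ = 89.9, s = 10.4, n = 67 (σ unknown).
μ ≤ 90.98

Upper bound (one-sided):
t* = 0.847 (one-sided for 80%)
Upper bound = x̄ + t* · s/√n = 89.9 + 0.847 · 10.4/√67 = 90.98

We are 80% confident that μ ≤ 90.98.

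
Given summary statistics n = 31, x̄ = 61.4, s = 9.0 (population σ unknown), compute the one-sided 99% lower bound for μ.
μ ≥ 57.43

Lower bound (one-sided):
t* = 2.457 (one-sided for 99%)
Lower bound = x̄ - t* · s/√n = 61.4 - 2.457 · 9.0/√31 = 57.43

We are 99% confident that μ ≥ 57.43.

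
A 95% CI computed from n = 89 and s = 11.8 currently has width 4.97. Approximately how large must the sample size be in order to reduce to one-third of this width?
n ≈ 801

CI width ∝ 1/√n
To reduce width by factor 3, need √n to grow by 3 → need 3² = 9 times as many samples.

Current: n = 89, width = 4.97
New: n = 801, width ≈ 1.64

Width reduced by factor of 4.97/1.64 = 3.03.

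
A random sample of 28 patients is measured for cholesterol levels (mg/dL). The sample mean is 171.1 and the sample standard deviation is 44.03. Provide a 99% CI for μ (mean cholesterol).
(148.04, 194.16)

t-interval (σ unknown):
df = n - 1 = 27
t* = 2.771 for 99% confidence

Margin of error = t* · s/√n = 2.771 · 44.03/√28 = 23.06

CI: (148.04, 194.16)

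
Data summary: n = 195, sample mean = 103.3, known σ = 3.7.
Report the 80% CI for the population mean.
(102.96, 103.64)

z-interval (σ known):
z* = 1.282 for 80% confidence

Margin of error = z* · σ/√n = 1.282 · 3.7/√195 = 0.34

CI: (103.3 - 0.34, 103.3 + 0.34) = (102.96, 103.64)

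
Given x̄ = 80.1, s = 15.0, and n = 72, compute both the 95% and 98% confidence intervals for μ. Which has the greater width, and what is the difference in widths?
98% CI is wider by 1.36

df = 71
95% CI: t* = 1.994, (76.58, 83.62), width = 2 · t* · s/√n = 7.05
98% CI: t* = 2.380, (75.89, 84.31), width = 2 · t* · s/√n = 8.41

The 98% CI is wider by 8.41 - 7.05 = 1.36.
Higher confidence requires a wider interval.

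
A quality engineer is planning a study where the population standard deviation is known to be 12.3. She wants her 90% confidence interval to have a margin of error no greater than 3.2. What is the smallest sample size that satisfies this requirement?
n ≥ 40

For margin E ≤ 3.2:
n ≥ (z* · σ / E)²
n ≥ (1.645 · 12.3 / 3.2)²
n ≥ 39.98

Minimum n = 40 (rounding up)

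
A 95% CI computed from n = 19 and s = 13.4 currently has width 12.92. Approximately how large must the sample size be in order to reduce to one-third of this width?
n ≈ 171

CI width ∝ 1/√n
To reduce width by factor 3, need √n to grow by 3 → need 3² = 9 times as many samples.

Current: n = 19, width = 12.92
New: n = 171, width ≈ 4.05

Width reduced by factor of 12.92/4.05 = 3.19.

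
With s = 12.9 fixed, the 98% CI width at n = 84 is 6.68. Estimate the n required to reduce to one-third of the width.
n ≈ 756

CI width ∝ 1/√n
To reduce width by factor 3, need √n to grow by 3 → need 3² = 9 times as many samples.

Current: n = 84, width = 6.68
New: n = 756, width ≈ 2.19

Width reduced by factor of 6.68/2.19 = 3.05.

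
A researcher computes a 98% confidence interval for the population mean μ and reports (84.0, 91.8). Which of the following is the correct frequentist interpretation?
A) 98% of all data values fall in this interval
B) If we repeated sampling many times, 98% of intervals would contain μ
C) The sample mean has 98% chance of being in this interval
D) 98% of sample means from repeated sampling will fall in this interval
B

A) Wrong — a CI is about the parameter μ, not individual data values.
B) Correct — this is the frequentist long-run coverage interpretation.
C) Wrong — x̄ is observed and sits in the interval by construction.
D) Wrong — coverage applies to intervals containing μ, not to future x̄ values.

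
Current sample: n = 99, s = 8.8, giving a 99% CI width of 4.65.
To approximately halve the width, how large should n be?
n ≈ 396

CI width ∝ 1/√n
To reduce width by factor 2, need √n to grow by 2 → need 2² = 4 times as many samples.

Current: n = 99, width = 4.65
New: n = 396, width ≈ 2.29

Width reduced by factor of 4.65/2.29 = 2.03.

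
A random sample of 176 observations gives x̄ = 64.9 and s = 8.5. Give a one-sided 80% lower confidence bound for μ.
μ ≥ 64.36

Lower bound (one-sided):
t* = 0.844 (one-sided for 80%)
Lower bound = x̄ - t* · s/√n = 64.9 - 0.844 · 8.5/√176 = 64.36

We are 80% confident that μ ≥ 64.36.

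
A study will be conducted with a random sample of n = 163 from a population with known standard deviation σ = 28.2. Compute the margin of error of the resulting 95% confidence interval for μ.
Margin of error = 4.33

Margin of error = z* · σ/√n
= 1.960 · 28.2/√163
= 1.960 · 28.2/12.7671
= 4.33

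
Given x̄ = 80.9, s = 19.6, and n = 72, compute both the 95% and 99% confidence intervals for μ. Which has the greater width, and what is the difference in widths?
99% CI is wider by 3.02

df = 71
95% CI: t* = 1.994, (76.29, 85.51), width = 2 · t* · s/√n = 9.21
99% CI: t* = 2.647, (74.79, 87.01), width = 2 · t* · s/√n = 12.23

The 99% CI is wider by 12.23 - 9.21 = 3.02.
Higher confidence requires a wider interval.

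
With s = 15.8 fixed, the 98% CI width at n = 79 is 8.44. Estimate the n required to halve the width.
n ≈ 316

CI width ∝ 1/√n
To reduce width by factor 2, need √n to grow by 2 → need 2² = 4 times as many samples.

Current: n = 79, width = 8.44
New: n = 316, width ≈ 4.16

Width reduced by factor of 8.44/4.16 = 2.03.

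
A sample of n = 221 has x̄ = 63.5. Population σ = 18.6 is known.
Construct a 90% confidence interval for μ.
(61.44, 65.56)

z-interval (σ known):
z* = 1.645 for 90% confidence

Margin of error = z* · σ/√n = 1.645 · 18.6/√221 = 2.06

CI: (63.5 - 2.06, 63.5 + 2.06) = (61.44, 65.56)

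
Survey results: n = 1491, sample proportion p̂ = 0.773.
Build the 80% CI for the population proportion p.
(0.759, 0.787)

Proportion CI:
SE = √(p̂(1-p̂)/n) = √(0.773 · 0.227 / 1491) = 0.01085

z* = 1.282
Margin = z* · SE = 1.282 · 0.01085 = 0.0139

CI: 0.773 ± 0.0139 = (0.759, 0.787)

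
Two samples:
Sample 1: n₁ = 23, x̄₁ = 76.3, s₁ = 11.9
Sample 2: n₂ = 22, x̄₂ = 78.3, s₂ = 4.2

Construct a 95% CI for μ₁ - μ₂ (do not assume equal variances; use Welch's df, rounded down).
(-7.41, 3.41)

Difference: x̄₁ - x̄₂ = -2.00
SE = √(s₁²/n₁ + s₂²/n₂) = √(11.9²/23 + 4.2²/22) = 2.6379
df = 27.61 → 27 (Welch–Satterthwaite, rounded down)
t* = 2.052

CI: -2.00 ± 2.052 · 2.6379 = -2.00 ± 5.41 = (-7.41, 3.41)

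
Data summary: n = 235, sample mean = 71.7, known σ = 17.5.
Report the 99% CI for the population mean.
(68.76, 74.64)

z-interval (σ known):
z* = 2.576 for 99% confidence

Margin of error = z* · σ/√n = 2.576 · 17.5/√235 = 2.94

CI: (71.7 - 2.94, 71.7 + 2.94) = (68.76, 74.64)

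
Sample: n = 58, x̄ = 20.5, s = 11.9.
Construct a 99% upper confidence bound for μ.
μ ≤ 24.24

Upper bound (one-sided):
t* = 2.394 (one-sided for 99%)
Upper bound = x̄ + t* · s/√n = 20.5 + 2.394 · 11.9/√58 = 24.24

We are 99% confident that μ ≤ 24.24.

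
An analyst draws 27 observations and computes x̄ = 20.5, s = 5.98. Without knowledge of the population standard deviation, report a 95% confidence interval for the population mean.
(18.13, 22.87)

t-interval (σ unknown):
df = n - 1 = 26
t* = 2.056 for 95% confidence

Margin of error = t* · s/√n = 2.056 · 5.98/√27 = 2.37

CI: (18.13, 22.87)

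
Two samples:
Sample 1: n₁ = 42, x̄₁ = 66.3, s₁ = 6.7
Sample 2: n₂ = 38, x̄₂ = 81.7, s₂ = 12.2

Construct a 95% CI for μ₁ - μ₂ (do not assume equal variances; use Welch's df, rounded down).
(-19.87, -10.93)

Difference: x̄₁ - x̄₂ = -15.40
SE = √(s₁²/n₁ + s₂²/n₂) = √(6.7²/42 + 12.2²/38) = 2.2329
df = 56.17 → 56 (Welch–Satterthwaite, rounded down)
t* = 2.003

CI: -15.40 ± 2.003 · 2.2329 = -15.40 ± 4.47 = (-19.87, -10.93)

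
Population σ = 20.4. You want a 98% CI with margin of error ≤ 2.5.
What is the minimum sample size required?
n ≥ 361

For margin E ≤ 2.5:
n ≥ (z* · σ / E)²
n ≥ (2.326 · 20.4 / 2.5)²
n ≥ 360.25

Minimum n = 361 (rounding up)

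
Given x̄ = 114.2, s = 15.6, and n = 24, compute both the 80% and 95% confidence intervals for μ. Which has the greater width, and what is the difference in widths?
95% CI is wider by 4.78

df = 23
80% CI: t* = 1.319, (110.00, 118.40), width = 2 · t* · s/√n = 8.40
95% CI: t* = 2.069, (107.61, 120.79), width = 2 · t* · s/√n = 13.18

The 95% CI is wider by 13.18 - 8.40 = 4.78.
Higher confidence requires a wider interval.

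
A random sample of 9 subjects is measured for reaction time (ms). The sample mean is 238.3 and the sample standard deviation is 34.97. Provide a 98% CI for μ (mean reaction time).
(204.54, 272.06)

t-interval (σ unknown):
df = n - 1 = 8
t* = 2.896 for 98% confidence

Margin of error = t* · s/√n = 2.896 · 34.97/√9 = 33.76

CI: (204.54, 272.06)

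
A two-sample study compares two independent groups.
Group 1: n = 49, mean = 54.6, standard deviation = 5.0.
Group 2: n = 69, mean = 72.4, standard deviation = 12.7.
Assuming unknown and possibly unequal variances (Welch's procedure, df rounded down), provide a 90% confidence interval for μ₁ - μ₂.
(-20.60, -15.00)

Difference: x̄₁ - x̄₂ = -17.80
SE = √(s₁²/n₁ + s₂²/n₂) = √(5.0²/49 + 12.7²/69) = 1.6875
df = 94.54 → 94 (Welch–Satterthwaite, rounded down)
t* = 1.661

CI: -17.80 ± 1.661 · 1.6875 = -17.80 ± 2.80 = (-20.60, -15.00)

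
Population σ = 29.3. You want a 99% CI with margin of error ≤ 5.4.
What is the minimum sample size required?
n ≥ 196

For margin E ≤ 5.4:
n ≥ (z* · σ / E)²
n ≥ (2.576 · 29.3 / 5.4)²
n ≥ 195.36

Minimum n = 196 (rounding up)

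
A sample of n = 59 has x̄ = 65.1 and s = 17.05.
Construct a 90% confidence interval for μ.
(61.39, 68.81)

t-interval (σ unknown):
df = n - 1 = 58
t* = 1.672 for 90% confidence

Margin of error = t* · s/√n = 1.672 · 17.05/√59 = 3.71

CI: (61.39, 68.81)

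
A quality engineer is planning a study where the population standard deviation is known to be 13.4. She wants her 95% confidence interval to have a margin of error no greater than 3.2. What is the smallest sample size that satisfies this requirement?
n ≥ 68

For margin E ≤ 3.2:
n ≥ (z* · σ / E)²
n ≥ (1.960 · 13.4 / 3.2)²
n ≥ 67.36

Minimum n = 68 (rounding up)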